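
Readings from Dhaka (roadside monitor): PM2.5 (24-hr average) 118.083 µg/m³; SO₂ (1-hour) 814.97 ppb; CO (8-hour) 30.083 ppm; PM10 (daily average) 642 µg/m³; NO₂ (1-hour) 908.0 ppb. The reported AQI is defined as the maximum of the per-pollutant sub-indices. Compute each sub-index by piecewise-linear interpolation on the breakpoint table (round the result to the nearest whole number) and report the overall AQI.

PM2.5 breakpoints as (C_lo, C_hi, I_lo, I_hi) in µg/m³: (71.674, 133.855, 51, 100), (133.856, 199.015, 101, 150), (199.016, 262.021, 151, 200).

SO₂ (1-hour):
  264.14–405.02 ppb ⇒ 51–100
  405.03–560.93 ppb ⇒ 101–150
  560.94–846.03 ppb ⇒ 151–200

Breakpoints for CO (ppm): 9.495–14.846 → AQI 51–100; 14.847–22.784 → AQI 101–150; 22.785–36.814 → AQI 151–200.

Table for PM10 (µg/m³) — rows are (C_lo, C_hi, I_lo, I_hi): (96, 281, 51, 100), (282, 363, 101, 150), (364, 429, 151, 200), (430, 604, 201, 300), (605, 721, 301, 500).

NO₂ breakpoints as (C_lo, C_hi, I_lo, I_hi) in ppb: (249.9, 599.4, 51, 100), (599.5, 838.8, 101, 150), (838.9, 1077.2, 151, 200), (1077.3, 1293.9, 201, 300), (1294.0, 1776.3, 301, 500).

364

PM2.5: 118.083 lies in 71.674–133.855, so I_lo=51, I_hi=100, C_lo=71.674, C_hi=133.855.
(100−51)/(133.855−71.674) × (118.083−71.674) + 51 = 49/62.181 × 46.409 + 51 ≈ 87.57 → 88.
SO₂: 814.97 ∈ [560.94, 846.03] ↔ index [151, 200].
151 + (814.97−560.94)·(200−151)/(846.03−560.94) = 151 + 254.03·49/285.09 ≈ 194.66, so AQI = 195.
CO: 30.083 ∈ [22.785, 36.814] ↔ index [151, 200].
151 + (30.083−22.785)·(200−151)/(36.814−22.785) = 151 + 7.298·49/14.029 ≈ 176.49, so AQI = 176.
PM10: 642 ∈ [605, 721] ↔ index [301, 500].
301 + (642−605)·(500−301)/(721−605) = 301 + 37·199/116 ≈ 364.47, so AQI = 364.
NO₂ 908.0: bracket 838.9–1077.2 → index 151–200; slope 49/238.3, offset 69.1.
AQI = 151 + 49/238.3·69.1 ≈ 165.21 ⇒ 165.
Sub-indices: PM2.5→88, SO₂→195, CO→176, PM10→364, NO₂→165. Overall AQI = max = 364; dominant pollutant is PM10.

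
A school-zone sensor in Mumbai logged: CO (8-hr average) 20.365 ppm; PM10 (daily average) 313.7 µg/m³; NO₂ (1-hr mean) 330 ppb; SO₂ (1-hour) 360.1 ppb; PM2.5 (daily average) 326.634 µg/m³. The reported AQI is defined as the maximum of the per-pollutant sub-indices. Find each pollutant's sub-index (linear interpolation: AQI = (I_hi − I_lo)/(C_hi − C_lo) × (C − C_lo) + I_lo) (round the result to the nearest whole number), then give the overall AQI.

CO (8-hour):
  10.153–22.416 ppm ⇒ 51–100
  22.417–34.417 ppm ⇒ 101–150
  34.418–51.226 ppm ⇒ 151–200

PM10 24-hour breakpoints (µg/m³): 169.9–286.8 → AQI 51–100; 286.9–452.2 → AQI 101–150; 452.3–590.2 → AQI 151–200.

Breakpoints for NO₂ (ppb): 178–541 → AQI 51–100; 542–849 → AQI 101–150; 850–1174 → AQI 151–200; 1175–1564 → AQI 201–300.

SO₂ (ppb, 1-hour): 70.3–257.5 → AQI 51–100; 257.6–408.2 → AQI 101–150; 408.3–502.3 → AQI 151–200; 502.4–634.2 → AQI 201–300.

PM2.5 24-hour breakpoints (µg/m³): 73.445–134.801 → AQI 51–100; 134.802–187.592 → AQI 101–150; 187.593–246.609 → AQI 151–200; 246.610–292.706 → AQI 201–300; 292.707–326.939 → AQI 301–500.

CO 20.365: bracket 10.153–22.416 → index 51–100; slope 49/12.263, offset 10.212.
AQI = 51 + 49/12.263·10.212 ≈ 91.80 ⇒ 92.
PM10: 313.7 lies in 286.9–452.2, so I_lo=101, I_hi=150, C_lo=286.9, C_hi=452.2.
(150−101)/(452.2−286.9) × (313.7−286.9) + 101 = 49/165.3 × 26.8 + 101 ≈ 108.94 → 109.
NO₂: row 178–541 (AQI 51–100). (100−51)·(330−178)/(541−178) + 51 = 49·152/363 + 51 ≈ 71.52 → 72.
SO₂: 360.1 lies in 257.6–408.2, so I_lo=101, I_hi=150, C_lo=257.6, C_hi=408.2.
(150−101)/(408.2−257.6) × (360.1−257.6) + 101 = 49/150.6 × 102.5 + 101 ≈ 134.35 → 134.
PM2.5: 326.634 lies in 292.707–326.939, so I_lo=301, I_hi=500, C_lo=292.707, C_hi=326.939.
(500−301)/(326.939−292.707) × (326.634−292.707) + 301 = 199/34.232 × 33.927 + 301 ≈ 498.23 → 498.
Sub-indices: CO→92, PM10→109, NO₂→72, SO₂→134, PM2.5→498. Overall AQI = max = 498; dominant pollutant is PM2.5.

498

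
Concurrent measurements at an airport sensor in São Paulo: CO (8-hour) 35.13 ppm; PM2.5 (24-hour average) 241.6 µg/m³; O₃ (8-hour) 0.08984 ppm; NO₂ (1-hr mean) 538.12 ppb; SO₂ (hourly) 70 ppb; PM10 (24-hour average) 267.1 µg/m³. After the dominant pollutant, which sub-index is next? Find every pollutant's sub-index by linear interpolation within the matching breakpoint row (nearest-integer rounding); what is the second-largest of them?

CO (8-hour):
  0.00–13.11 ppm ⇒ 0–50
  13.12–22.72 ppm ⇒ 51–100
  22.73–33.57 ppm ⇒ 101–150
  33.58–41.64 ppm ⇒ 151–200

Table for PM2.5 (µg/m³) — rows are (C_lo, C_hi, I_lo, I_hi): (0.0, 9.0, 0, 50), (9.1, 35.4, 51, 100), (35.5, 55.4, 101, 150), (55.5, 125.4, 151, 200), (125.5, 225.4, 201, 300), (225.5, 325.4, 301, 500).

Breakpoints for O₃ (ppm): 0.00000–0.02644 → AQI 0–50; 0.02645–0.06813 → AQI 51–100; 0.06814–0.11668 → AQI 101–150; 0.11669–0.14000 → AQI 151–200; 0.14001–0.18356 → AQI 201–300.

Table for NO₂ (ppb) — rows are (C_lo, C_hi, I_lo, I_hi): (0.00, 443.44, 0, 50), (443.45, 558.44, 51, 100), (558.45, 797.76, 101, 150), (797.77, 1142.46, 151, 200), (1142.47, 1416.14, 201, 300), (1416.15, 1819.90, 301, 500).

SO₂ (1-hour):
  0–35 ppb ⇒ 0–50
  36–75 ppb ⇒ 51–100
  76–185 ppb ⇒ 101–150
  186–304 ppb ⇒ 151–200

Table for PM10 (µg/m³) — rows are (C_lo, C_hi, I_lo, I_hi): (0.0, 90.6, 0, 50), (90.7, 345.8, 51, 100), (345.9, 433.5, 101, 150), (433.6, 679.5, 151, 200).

CO: 35.13 ∈ [33.58, 41.64] ↔ index [151, 200].
151 + (35.13−33.58)·(200−151)/(41.64−33.58) = 151 + 1.55·49/8.06 ≈ 160.42, so AQI = 160.
PM2.5: 241.6 ∈ [225.5, 325.4] ↔ index [301, 500].
301 + (241.6−225.5)·(500−301)/(325.4−225.5) = 301 + 16.1·199/99.9 ≈ 333.07, so AQI = 333.
O₃: 0.08984 ∈ [0.06814, 0.11668] ↔ index [101, 150].
101 + (0.08984−0.06814)·(150−101)/(0.11668−0.06814) = 101 + 0.02170·49/0.04854 ≈ 122.91, so AQI = 123.
NO₂: 538.12 ∈ [443.45, 558.44] ↔ index [51, 100].
51 + (538.12−443.45)·(100−51)/(558.44−443.45) = 51 + 94.67·49/114.99 ≈ 91.34, so AQI = 91.
SO₂ 70: bracket 36–75 → index 51–100; slope 49/39, offset 34.
AQI = 51 + 49/39·34 ≈ 93.72 ⇒ 94.
PM10: row 90.7–345.8 (AQI 51–100). (100−51)·(267.1−90.7)/(345.8−90.7) + 51 = 49·176.4/255.1 + 51 ≈ 84.88 → 85.
Sub-indices: CO→160, PM2.5→333, O₃→123, NO₂→91, SO₂→94, PM10→85. Ranked high→low: 333, 160, 123, 94, 91, 85. Second-highest sub-index = 160.

160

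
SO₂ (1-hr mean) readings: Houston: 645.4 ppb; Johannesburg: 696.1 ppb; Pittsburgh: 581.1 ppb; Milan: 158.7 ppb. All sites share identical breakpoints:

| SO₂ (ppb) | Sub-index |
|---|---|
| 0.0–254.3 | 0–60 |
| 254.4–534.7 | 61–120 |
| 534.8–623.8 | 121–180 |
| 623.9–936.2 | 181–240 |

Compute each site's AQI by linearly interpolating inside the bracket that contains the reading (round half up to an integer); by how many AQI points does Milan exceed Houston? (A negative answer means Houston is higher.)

-148

Houston: 645.4 ∈ [623.9, 936.2] ↔ index [181, 240].
181 + (645.4−623.9)·(240−181)/(936.2−623.9) = 181 + 21.5·59/312.3 ≈ 185.06, so AQI = 185.
Johannesburg: row 623.9–936.2 (AQI 181–240). (240−181)·(696.1−623.9)/(936.2−623.9) + 181 = 59·72.2/312.3 + 181 ≈ 194.64 → 195.
Pittsburgh: 581.1 ∈ [534.8, 623.8] ↔ index [121, 180].
121 + (581.1−534.8)·(180−121)/(623.8−534.8) = 121 + 46.3·59/89.0 ≈ 151.69, so AQI = 152.
Milan 158.7: bracket 0.0–254.3 → index 0–60; slope 60/254.3, offset 158.7.
AQI = 0 + 60/254.3·158.7 ≈ 37.44 ⇒ 37.
AQIs: Houston=185, Johannesburg=195, Pittsburgh=152, Milan=37. Milan (37) − Houston (185) = -148.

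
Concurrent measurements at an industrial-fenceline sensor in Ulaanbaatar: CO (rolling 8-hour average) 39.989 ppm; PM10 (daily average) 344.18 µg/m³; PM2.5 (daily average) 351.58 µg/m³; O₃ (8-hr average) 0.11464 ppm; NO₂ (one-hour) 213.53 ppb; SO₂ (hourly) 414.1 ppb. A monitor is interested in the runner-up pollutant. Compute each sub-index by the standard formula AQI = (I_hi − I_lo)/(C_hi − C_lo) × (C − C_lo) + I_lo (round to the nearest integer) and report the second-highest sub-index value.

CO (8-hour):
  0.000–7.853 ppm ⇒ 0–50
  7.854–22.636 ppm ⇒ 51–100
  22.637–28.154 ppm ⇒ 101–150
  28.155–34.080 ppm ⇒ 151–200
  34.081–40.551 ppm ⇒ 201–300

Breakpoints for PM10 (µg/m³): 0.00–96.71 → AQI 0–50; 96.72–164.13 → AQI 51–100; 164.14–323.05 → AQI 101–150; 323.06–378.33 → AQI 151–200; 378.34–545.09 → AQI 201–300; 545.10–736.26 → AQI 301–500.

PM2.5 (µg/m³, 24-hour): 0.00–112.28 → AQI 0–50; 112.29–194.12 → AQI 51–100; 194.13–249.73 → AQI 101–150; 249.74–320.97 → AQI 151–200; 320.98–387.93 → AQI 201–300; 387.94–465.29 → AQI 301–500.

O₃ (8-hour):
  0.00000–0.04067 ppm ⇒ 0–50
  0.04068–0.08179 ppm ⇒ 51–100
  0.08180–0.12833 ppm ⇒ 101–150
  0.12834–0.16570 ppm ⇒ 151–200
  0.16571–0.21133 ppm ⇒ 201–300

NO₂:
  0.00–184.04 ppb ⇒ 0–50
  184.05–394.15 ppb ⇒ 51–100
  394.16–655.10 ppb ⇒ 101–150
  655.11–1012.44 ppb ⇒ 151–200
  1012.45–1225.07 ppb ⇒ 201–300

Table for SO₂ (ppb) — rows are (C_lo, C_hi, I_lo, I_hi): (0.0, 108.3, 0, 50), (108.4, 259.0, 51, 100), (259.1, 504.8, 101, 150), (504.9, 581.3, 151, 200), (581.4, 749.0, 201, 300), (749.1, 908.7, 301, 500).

246

CO 39.989: bracket 34.081–40.551 → index 201–300; slope 99/6.470, offset 5.908.
AQI = 201 + 99/6.470·5.908 ≈ 291.40 ⇒ 291.
PM10 344.18: bracket 323.06–378.33 → index 151–200; slope 49/55.27, offset 21.12.
AQI = 151 + 49/55.27·21.12 ≈ 169.72 ⇒ 170.
PM2.5: 351.58 ∈ [320.98, 387.93] ↔ index [201, 300].
201 + (351.58−320.98)·(300−201)/(387.93−320.98) = 201 + 30.60·99/66.95 ≈ 246.25, so AQI = 246.
O₃ 0.11464: bracket 0.08180–0.12833 → index 101–150; slope 49/0.04653, offset 0.03284.
AQI = 101 + 49/0.04653·0.03284 ≈ 135.58 ⇒ 136.
NO₂: 213.53 lies in 184.05–394.15, so I_lo=51, I_hi=100, C_lo=184.05, C_hi=394.15.
(100−51)/(394.15−184.05) × (213.53−184.05) + 51 = 49/210.10 × 29.48 + 51 ≈ 57.88 → 58.
SO₂: row 259.1–504.8 (AQI 101–150). (150−101)·(414.1−259.1)/(504.8−259.1) + 101 = 49·155.0/245.7 + 101 ≈ 131.91 → 132.
Sub-indices: CO→291, PM10→170, PM2.5→246, O₃→136, NO₂→58, SO₂→132. Ranked high→low: 291, 246, 170, 136, 132, 58. Second-highest sub-index = 246.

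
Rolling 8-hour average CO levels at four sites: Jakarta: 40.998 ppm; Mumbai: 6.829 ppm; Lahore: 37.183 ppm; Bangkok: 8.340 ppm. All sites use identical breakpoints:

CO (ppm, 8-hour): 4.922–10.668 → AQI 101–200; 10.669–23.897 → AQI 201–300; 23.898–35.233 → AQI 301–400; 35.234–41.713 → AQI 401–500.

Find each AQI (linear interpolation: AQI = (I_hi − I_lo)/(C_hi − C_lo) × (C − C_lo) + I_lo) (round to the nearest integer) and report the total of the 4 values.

Jakarta: 40.998 lies in 35.234–41.713, so I_lo=401, I_hi=500, C_lo=35.234, C_hi=41.713.
(500−401)/(41.713−35.234) × (40.998−35.234) + 401 = 99/6.479 × 5.764 + 401 ≈ 489.07 → 489.
Mumbai: 6.829 lies in 4.922–10.668, so I_lo=101, I_hi=200, C_lo=4.922, C_hi=10.668.
(200−101)/(10.668−4.922) × (6.829−4.922) + 101 = 99/5.746 × 1.907 + 101 ≈ 133.86 → 134.
Lahore: 37.183 lies in 35.234–41.713, so I_lo=401, I_hi=500, C_lo=35.234, C_hi=41.713.
(500−401)/(41.713−35.234) × (37.183−35.234) + 401 = 99/6.479 × 1.949 + 401 ≈ 430.78 → 431.
Bangkok: 8.340 ∈ [4.922, 10.668] ↔ index [101, 200].
101 + (8.340−4.922)·(200−101)/(10.668−4.922) = 101 + 3.418·99/5.746 ≈ 159.89, so AQI = 160.
AQIs: Jakarta=489, Mumbai=134, Lahore=431, Bangkok=160. Sum = 489 + 134 + 431 + 160 = 1214.

1214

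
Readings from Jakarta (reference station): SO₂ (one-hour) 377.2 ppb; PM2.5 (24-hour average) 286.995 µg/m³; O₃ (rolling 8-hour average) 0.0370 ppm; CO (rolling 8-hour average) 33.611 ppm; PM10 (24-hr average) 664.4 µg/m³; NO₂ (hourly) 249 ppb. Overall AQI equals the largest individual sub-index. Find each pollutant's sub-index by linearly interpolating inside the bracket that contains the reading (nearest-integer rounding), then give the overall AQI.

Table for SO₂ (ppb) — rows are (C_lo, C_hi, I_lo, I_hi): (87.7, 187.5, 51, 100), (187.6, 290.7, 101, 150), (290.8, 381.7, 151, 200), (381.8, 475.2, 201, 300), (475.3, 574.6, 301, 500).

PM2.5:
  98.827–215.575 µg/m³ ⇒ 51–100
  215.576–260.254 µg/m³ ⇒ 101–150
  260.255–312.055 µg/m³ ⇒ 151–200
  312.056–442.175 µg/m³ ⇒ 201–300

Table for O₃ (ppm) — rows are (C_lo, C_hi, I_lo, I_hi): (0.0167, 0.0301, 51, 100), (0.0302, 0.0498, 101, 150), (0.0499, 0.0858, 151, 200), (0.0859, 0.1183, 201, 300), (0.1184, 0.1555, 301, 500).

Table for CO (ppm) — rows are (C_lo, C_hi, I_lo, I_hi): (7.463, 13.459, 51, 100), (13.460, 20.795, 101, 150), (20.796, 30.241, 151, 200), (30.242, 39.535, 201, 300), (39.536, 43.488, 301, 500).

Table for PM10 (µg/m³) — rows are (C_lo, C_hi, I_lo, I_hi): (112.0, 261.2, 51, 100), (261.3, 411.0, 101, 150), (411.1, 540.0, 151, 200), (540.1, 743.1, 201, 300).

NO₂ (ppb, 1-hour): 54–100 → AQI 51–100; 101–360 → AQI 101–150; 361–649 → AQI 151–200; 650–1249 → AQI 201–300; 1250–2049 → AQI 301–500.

262

SO₂: 377.2 lies in 290.8–381.7, so I_lo=151, I_hi=200, C_lo=290.8, C_hi=381.7.
(200−151)/(381.7−290.8) × (377.2−290.8) + 151 = 49/90.9 × 86.4 + 151 ≈ 197.57 → 198.
PM2.5: 286.995 lies in 260.255–312.055, so I_lo=151, I_hi=200, C_lo=260.255, C_hi=312.055.
(200−151)/(312.055−260.255) × (286.995−260.255) + 151 = 49/51.800 × 26.740 + 151 ≈ 176.29 → 176.
O₃: 0.0370 ∈ [0.0302, 0.0498] ↔ index [101, 150].
101 + (0.0370−0.0302)·(150−101)/(0.0498−0.0302) = 101 + 0.0068·49/0.0196 ≈ 118.00, so AQI = 118.
CO: 33.611 lies in 30.242–39.535, so I_lo=201, I_hi=300, C_lo=30.242, C_hi=39.535.
(300−201)/(39.535−30.242) × (33.611−30.242) + 201 = 99/9.293 × 3.369 + 201 ≈ 236.89 → 237.
PM10: 664.4 lies in 540.1–743.1, so I_lo=201, I_hi=300, C_lo=540.1, C_hi=743.1.
(300−201)/(743.1−540.1) × (664.4−540.1) + 201 = 99/203.0 × 124.3 + 201 ≈ 261.62 → 262.
NO₂ 249: bracket 101–360 → index 101–150; slope 49/259, offset 148.
AQI = 101 + 49/259·148 ≈ 129.00 ⇒ 129.
Sub-indices: SO₂→198, PM2.5→176, O₃→118, CO→237, PM10→262, NO₂→129. Overall AQI = max = 262; dominant pollutant is PM10.
AQI 262: Very Unhealthy.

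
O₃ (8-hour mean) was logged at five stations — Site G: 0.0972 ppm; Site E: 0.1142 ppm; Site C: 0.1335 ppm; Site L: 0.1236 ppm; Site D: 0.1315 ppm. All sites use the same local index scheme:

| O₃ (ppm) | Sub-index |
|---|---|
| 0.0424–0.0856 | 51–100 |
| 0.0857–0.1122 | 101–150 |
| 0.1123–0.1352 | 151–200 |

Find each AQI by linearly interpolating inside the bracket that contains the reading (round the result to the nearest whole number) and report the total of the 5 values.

840

Site G: 0.0972 ∈ [0.0857, 0.1122] ↔ index [101, 150].
101 + (0.0972−0.0857)·(150−101)/(0.1122−0.0857) = 101 + 0.0115·49/0.0265 ≈ 122.26, so AQI = 122.
Site E 0.1142: bracket 0.1123–0.1352 → index 151–200; slope 49/0.0229, offset 0.0019.
AQI = 151 + 49/0.0229·0.0019 ≈ 155.07 ⇒ 155.
Site C: row 0.1123–0.1352 (AQI 151–200). (200−151)·(0.1335−0.1123)/(0.1352−0.1123) + 151 = 49·0.0212/0.0229 + 151 ≈ 196.36 → 196.
Site L: 0.1236 ∈ [0.1123, 0.1352] ↔ index [151, 200].
151 + (0.1236−0.1123)·(200−151)/(0.1352−0.1123) = 151 + 0.0113·49/0.0229 ≈ 175.18, so AQI = 175.
Site D 0.1315: bracket 0.1123–0.1352 → index 151–200; slope 49/0.0229, offset 0.0192.
AQI = 151 + 49/0.0229·0.0192 ≈ 192.08 ⇒ 192.
AQIs: Site G=122, Site E=155, Site C=196, Site L=175, Site D=192. Sum = 122 + 155 + 196 + 175 + 192 = 840.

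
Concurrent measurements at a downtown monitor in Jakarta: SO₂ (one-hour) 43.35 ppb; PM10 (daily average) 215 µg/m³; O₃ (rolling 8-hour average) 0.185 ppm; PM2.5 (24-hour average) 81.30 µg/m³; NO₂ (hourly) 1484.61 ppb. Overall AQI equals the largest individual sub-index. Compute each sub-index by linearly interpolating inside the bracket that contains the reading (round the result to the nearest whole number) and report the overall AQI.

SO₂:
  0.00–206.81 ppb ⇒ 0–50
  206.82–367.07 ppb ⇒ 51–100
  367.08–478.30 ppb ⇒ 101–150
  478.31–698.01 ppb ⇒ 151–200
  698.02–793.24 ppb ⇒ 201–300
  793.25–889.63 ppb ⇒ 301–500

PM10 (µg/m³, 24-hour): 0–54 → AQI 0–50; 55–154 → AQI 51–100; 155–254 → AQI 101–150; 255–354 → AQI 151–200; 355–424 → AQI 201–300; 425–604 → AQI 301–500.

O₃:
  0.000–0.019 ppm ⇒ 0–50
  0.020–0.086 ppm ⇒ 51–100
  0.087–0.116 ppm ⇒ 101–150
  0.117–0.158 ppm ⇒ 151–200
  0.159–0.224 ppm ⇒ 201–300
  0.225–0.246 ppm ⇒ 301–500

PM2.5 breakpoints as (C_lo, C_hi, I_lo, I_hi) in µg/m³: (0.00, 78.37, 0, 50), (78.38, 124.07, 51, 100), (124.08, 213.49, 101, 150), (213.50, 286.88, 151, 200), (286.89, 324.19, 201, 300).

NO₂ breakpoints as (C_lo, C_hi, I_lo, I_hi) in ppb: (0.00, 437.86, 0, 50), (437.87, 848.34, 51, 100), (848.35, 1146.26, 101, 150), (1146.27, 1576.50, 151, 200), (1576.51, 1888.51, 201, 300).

241

SO₂: 43.35 lies in 0.00–206.81, so I_lo=0, I_hi=50, C_lo=0.00, C_hi=206.81.
(50−0)/(206.81−0.00) × (43.35−0.00) + 0 = 50/206.81 × 43.35 + 0 ≈ 10.48 → 10.
PM10: row 155–254 (AQI 101–150). (150−101)·(215−155)/(254−155) + 101 = 49·60/99 + 101 ≈ 130.70 → 131.
O₃: 0.185 ∈ [0.159, 0.224] ↔ index [201, 300].
201 + (0.185−0.159)·(300−201)/(0.224−0.159) = 201 + 0.026·99/0.065 ≈ 240.60, so AQI = 241.
PM2.5: 81.30 lies in 78.38–124.07, so I_lo=51, I_hi=100, C_lo=78.38, C_hi=124.07.
(100−51)/(124.07−78.38) × (81.30−78.38) + 51 = 49/45.69 × 2.92 + 51 ≈ 54.13 → 54.
NO₂: 1484.61 ∈ [1146.27, 1576.50] ↔ index [151, 200].
151 + (1484.61−1146.27)·(200−151)/(1576.50−1146.27) = 151 + 338.34·49/430.23 ≈ 189.53, so AQI = 190.
Sub-indices: SO₂→10, PM10→131, O₃→241, PM2.5→54, NO₂→190. Overall AQI = max = 241; dominant pollutant is O₃.
AQI 241: Very Unhealthy.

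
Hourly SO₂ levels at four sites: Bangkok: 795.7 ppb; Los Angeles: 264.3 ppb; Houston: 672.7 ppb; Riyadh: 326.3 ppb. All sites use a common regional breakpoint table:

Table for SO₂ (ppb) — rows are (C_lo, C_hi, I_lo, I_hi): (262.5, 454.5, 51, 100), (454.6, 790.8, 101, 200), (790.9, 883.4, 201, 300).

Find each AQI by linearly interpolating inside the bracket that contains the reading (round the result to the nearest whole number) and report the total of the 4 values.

489

Bangkok: 795.7 lies in 790.9–883.4, so I_lo=201, I_hi=300, C_lo=790.9, C_hi=883.4.
(300−201)/(883.4−790.9) × (795.7−790.9) + 201 = 99/92.5 × 4.8 + 201 ≈ 206.14 → 206.
Los Angeles: 264.3 lies in 262.5–454.5, so I_lo=51, I_hi=100, C_lo=262.5, C_hi=454.5.
(100−51)/(454.5−262.5) × (264.3−262.5) + 51 = 49/192.0 × 1.8 + 51 ≈ 51.46 → 51.
Houston 672.7: bracket 454.6–790.8 → index 101–200; slope 99/336.2, offset 218.1.
AQI = 101 + 99/336.2·218.1 ≈ 165.22 ⇒ 165.
Riyadh: 326.3 lies in 262.5–454.5, so I_lo=51, I_hi=100, C_lo=262.5, C_hi=454.5.
(100−51)/(454.5−262.5) × (326.3−262.5) + 51 = 49/192.0 × 63.8 + 51 ≈ 67.28 → 67.
AQIs: Bangkok=206, Los Angeles=51, Houston=165, Riyadh=67. Sum = 206 + 51 + 165 + 67 = 489.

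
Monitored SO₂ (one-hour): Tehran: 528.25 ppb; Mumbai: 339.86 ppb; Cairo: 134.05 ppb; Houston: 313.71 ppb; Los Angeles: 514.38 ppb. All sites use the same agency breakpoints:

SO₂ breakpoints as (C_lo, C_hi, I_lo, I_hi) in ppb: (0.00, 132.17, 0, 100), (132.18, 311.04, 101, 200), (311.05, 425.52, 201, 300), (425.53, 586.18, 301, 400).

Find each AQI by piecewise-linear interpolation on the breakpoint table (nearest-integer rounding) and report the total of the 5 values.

Tehran: 528.25 lies in 425.53–586.18, so I_lo=301, I_hi=400, C_lo=425.53, C_hi=586.18.
(400−301)/(586.18−425.53) × (528.25−425.53) + 301 = 99/160.65 × 102.72 + 301 ≈ 364.30 → 364.
Mumbai: row 311.05–425.52 (AQI 201–300). (300−201)·(339.86−311.05)/(425.52−311.05) + 201 = 99·28.81/114.47 + 201 ≈ 225.92 → 226.
Cairo: 134.05 lies in 132.18–311.04, so I_lo=101, I_hi=200, C_lo=132.18, C_hi=311.04.
(200−101)/(311.04−132.18) × (134.05−132.18) + 101 = 99/178.86 × 1.87 + 101 ≈ 102.04 → 102.
Houston 313.71: bracket 311.05–425.52 → index 201–300; slope 99/114.47, offset 2.66.
AQI = 201 + 99/114.47·2.66 ≈ 203.30 ⇒ 203.
Los Angeles 514.38: bracket 425.53–586.18 → index 301–400; slope 99/160.65, offset 88.85.
AQI = 301 + 99/160.65·88.85 ≈ 355.75 ⇒ 356.
AQIs: Tehran=364, Mumbai=226, Cairo=102, Houston=203, Los Angeles=356. Sum = 364 + 226 + 102 + 203 + 356 = 1251.

1251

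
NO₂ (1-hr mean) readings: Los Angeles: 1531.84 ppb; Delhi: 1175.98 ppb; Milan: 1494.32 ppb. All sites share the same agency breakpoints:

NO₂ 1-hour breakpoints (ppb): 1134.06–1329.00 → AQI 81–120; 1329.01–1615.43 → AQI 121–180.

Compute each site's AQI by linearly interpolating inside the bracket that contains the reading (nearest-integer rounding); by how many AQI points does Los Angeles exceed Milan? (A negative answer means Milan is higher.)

8

Los Angeles: 1531.84 ∈ [1329.01, 1615.43] ↔ index [121, 180].
121 + (1531.84−1329.01)·(180−121)/(1615.43−1329.01) = 121 + 202.83·59/286.42 ≈ 162.78, so AQI = 163.
Delhi: 1175.98 ∈ [1134.06, 1329.00] ↔ index [81, 120].
81 + (1175.98−1134.06)·(120−81)/(1329.00−1134.06) = 81 + 41.92·39/194.94 ≈ 89.39, so AQI = 89.
Milan 1494.32: bracket 1329.01–1615.43 → index 121–180; slope 59/286.42, offset 165.31.
AQI = 121 + 59/286.42·165.31 ≈ 155.05 ⇒ 155.
AQIs: Los Angeles=163, Delhi=89, Milan=155. Los Angeles (163) − Milan (155) = 8.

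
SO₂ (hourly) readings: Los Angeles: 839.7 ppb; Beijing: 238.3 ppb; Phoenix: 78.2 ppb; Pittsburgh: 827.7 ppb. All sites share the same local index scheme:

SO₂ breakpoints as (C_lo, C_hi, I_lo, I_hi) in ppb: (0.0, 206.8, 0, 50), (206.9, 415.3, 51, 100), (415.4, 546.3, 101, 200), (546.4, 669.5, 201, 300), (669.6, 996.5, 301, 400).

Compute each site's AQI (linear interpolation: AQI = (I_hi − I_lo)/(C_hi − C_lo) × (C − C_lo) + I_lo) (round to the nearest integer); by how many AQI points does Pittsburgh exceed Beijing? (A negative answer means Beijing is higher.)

Los Angeles: row 669.6–996.5 (AQI 301–400). (400−301)·(839.7−669.6)/(996.5−669.6) + 301 = 99·170.1/326.9 + 301 ≈ 352.51 → 353.
Beijing: row 206.9–415.3 (AQI 51–100). (100−51)·(238.3−206.9)/(415.3−206.9) + 51 = 49·31.4/208.4 + 51 ≈ 58.38 → 58.
Phoenix 78.2: bracket 0.0–206.8 → index 0–50; slope 50/206.8, offset 78.2.
AQI = 0 + 50/206.8·78.2 ≈ 18.91 ⇒ 19.
Pittsburgh: 827.7 lies in 669.6–996.5, so I_lo=301, I_hi=400, C_lo=669.6, C_hi=996.5.
(400−301)/(996.5−669.6) × (827.7−669.6) + 301 = 99/326.9 × 158.1 + 301 ≈ 348.88 → 349.
AQIs: Los Angeles=353, Beijing=58, Phoenix=19, Pittsburgh=349. Pittsburgh (349) − Beijing (58) = 291.

291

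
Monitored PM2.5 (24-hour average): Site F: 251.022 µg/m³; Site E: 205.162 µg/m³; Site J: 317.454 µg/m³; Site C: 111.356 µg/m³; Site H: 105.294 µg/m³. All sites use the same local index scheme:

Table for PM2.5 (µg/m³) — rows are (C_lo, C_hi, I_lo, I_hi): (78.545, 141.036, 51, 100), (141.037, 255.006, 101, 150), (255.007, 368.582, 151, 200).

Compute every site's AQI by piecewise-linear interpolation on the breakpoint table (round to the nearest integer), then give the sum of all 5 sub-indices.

604

Site F 251.022: bracket 141.037–255.006 → index 101–150; slope 49/113.969, offset 109.985.
AQI = 101 + 49/113.969·109.985 ≈ 148.29 ⇒ 148.
Site E: row 141.037–255.006 (AQI 101–150). (150−101)·(205.162−141.037)/(255.006−141.037) + 101 = 49·64.125/113.969 + 101 ≈ 128.57 → 129.
Site J 317.454: bracket 255.007–368.582 → index 151–200; slope 49/113.575, offset 62.447.
AQI = 151 + 49/113.575·62.447 ≈ 177.94 ⇒ 178.
Site C: row 78.545–141.036 (AQI 51–100). (100−51)·(111.356−78.545)/(141.036−78.545) + 51 = 49·32.811/62.491 + 51 ≈ 76.73 → 77.
Site H: 105.294 ∈ [78.545, 141.036] ↔ index [51, 100].
51 + (105.294−78.545)·(100−51)/(141.036−78.545) = 51 + 26.749·49/62.491 ≈ 71.97, so AQI = 72.
AQIs: Site F=148, Site E=129, Site J=178, Site C=77, Site H=72. Sum = 148 + 129 + 178 + 77 + 72 = 604.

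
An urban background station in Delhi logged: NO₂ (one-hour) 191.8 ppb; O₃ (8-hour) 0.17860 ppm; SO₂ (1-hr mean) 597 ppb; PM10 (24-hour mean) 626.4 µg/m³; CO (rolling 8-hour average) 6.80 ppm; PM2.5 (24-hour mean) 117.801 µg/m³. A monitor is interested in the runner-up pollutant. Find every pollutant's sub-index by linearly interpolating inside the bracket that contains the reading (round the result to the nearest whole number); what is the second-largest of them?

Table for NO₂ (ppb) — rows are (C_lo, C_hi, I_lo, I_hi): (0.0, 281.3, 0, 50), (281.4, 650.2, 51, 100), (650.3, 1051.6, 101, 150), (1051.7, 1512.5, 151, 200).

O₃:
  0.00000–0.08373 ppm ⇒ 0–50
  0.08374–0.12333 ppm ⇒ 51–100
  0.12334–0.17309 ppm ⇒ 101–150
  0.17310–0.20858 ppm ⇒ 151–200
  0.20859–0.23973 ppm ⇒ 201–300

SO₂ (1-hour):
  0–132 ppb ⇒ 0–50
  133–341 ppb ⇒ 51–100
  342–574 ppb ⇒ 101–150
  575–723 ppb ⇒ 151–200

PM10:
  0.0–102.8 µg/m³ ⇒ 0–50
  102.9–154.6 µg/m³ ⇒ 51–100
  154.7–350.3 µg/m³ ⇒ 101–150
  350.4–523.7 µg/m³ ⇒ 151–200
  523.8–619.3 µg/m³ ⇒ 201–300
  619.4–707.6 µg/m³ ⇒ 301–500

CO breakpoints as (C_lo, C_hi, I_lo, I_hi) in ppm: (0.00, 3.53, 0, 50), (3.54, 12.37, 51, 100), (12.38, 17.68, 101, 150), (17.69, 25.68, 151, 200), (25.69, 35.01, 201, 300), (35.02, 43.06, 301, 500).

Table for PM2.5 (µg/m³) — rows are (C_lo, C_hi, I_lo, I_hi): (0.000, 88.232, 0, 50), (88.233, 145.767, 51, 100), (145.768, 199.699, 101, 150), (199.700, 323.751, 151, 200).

NO₂: row 0.0–281.3 (AQI 0–50). (50−0)·(191.8−0.0)/(281.3−0.0) + 0 = 50·191.8/281.3 + 0 ≈ 34.09 → 34.
O₃: row 0.17310–0.20858 (AQI 151–200). (200−151)·(0.17860−0.17310)/(0.20858−0.17310) + 151 = 49·0.00550/0.03548 + 151 ≈ 158.60 → 159.
SO₂: row 575–723 (AQI 151–200). (200−151)·(597−575)/(723−575) + 151 = 49·22/148 + 151 ≈ 158.28 → 158.
PM10: 626.4 ∈ [619.4, 707.6] ↔ index [301, 500].
301 + (626.4−619.4)·(500−301)/(707.6−619.4) = 301 + 7.0·199/88.2 ≈ 316.79, so AQI = 317.
CO 6.80: bracket 3.54–12.37 → index 51–100; slope 49/8.83, offset 3.26.
AQI = 51 + 49/8.83·3.26 ≈ 69.09 ⇒ 69.
PM2.5: 117.801 lies in 88.233–145.767, so I_lo=51, I_hi=100, C_lo=88.233, C_hi=145.767.
(100−51)/(145.767−88.233) × (117.801−88.233) + 51 = 49/57.534 × 29.568 + 51 ≈ 76.18 → 76.
Sub-indices: NO₂→34, O₃→159, SO₂→158, PM10→317, CO→69, PM2.5→76. Ranked high→low: 317, 159, 158, 76, 69, 34. Second-highest sub-index = 159.

159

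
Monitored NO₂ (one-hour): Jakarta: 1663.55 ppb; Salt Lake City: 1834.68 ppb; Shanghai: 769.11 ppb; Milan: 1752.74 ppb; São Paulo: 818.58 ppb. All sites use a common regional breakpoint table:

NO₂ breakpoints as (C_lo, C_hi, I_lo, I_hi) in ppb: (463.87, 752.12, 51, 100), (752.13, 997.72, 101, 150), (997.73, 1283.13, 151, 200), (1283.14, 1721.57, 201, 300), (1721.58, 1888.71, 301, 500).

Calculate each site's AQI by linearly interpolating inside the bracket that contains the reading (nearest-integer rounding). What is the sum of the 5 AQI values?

1279

Jakarta: row 1283.14–1721.57 (AQI 201–300). (300−201)·(1663.55−1283.14)/(1721.57−1283.14) + 201 = 99·380.41/438.43 + 201 ≈ 286.90 → 287.
Salt Lake City: row 1721.58–1888.71 (AQI 301–500). (500−301)·(1834.68−1721.58)/(1888.71−1721.58) + 301 = 199·113.10/167.13 + 301 ≈ 435.67 → 436.
Shanghai: 769.11 ∈ [752.13, 997.72] ↔ index [101, 150].
101 + (769.11−752.13)·(150−101)/(997.72−752.13) = 101 + 16.98·49/245.59 ≈ 104.39, so AQI = 104.
Milan: 1752.74 ∈ [1721.58, 1888.71] ↔ index [301, 500].
301 + (1752.74−1721.58)·(500−301)/(1888.71−1721.58) = 301 + 31.16·199/167.13 ≈ 338.10, so AQI = 338.
São Paulo 818.58: bracket 752.13–997.72 → index 101–150; slope 49/245.59, offset 66.45.
AQI = 101 + 49/245.59·66.45 ≈ 114.26 ⇒ 114.
AQIs: Jakarta=287, Salt Lake City=436, Shanghai=104, Milan=338, São Paulo=114. Sum = 287 + 436 + 104 + 338 + 114 = 1279.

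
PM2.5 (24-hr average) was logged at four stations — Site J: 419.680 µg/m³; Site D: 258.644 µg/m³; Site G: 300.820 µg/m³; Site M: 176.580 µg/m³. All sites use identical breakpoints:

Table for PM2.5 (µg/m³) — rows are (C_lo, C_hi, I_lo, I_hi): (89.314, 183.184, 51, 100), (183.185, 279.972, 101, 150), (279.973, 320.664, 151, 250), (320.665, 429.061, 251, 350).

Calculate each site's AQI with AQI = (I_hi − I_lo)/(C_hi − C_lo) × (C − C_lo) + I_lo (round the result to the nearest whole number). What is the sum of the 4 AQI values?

779

Site J 419.680: bracket 320.665–429.061 → index 251–350; slope 99/108.396, offset 99.015.
AQI = 251 + 99/108.396·99.015 ≈ 341.43 ⇒ 341.
Site D 258.644: bracket 183.185–279.972 → index 101–150; slope 49/96.787, offset 75.459.
AQI = 101 + 49/96.787·75.459 ≈ 139.20 ⇒ 139.
Site G 300.820: bracket 279.973–320.664 → index 151–250; slope 99/40.691, offset 20.847.
AQI = 151 + 99/40.691·20.847 ≈ 201.72 ⇒ 202.
Site M: row 89.314–183.184 (AQI 51–100). (100−51)·(176.580−89.314)/(183.184−89.314) + 51 = 49·87.266/93.870 + 51 ≈ 96.55 → 97.
AQIs: Site J=341, Site D=139, Site G=202, Site M=97. Sum = 341 + 139 + 202 + 97 = 779.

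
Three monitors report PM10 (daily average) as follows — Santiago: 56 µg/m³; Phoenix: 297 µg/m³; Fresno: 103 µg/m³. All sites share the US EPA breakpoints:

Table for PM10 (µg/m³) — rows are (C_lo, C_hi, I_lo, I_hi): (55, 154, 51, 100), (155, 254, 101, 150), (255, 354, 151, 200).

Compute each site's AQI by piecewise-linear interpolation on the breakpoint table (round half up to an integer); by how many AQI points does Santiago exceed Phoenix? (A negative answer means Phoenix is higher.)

Santiago: 56 ∈ [55, 154] ↔ index [51, 100].
51 + (56−55)·(100−51)/(154−55) = 51 + 1·49/99 ≈ 51.49, so AQI = 51.
Phoenix 297: bracket 255–354 → index 151–200; slope 49/99, offset 42.
AQI = 151 + 49/99·42 ≈ 171.79 ⇒ 172.
Fresno: row 55–154 (AQI 51–100). (100−51)·(103−55)/(154−55) + 51 = 49·48/99 + 51 ≈ 74.76 → 75.
AQIs: Santiago=51, Phoenix=172, Fresno=75. Santiago (51) − Phoenix (172) = -121.

-121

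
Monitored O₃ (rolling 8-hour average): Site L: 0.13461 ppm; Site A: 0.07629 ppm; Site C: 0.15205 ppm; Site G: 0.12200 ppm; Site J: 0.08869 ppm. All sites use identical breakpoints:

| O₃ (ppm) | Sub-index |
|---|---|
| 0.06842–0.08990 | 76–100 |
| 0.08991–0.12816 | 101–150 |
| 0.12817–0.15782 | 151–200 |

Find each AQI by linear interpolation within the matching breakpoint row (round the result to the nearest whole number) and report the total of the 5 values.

678

Site L: row 0.12817–0.15782 (AQI 151–200). (200−151)·(0.13461−0.12817)/(0.15782−0.12817) + 151 = 49·0.00644/0.02965 + 151 ≈ 161.64 → 162.
Site A: 0.07629 ∈ [0.06842, 0.08990] ↔ index [76, 100].
76 + (0.07629−0.06842)·(100−76)/(0.08990−0.06842) = 76 + 0.00787·24/0.02148 ≈ 84.79, so AQI = 85.
Site C: 0.15205 ∈ [0.12817, 0.15782] ↔ index [151, 200].
151 + (0.15205−0.12817)·(200−151)/(0.15782−0.12817) = 151 + 0.02388·49/0.02965 ≈ 190.46, so AQI = 190.
Site G 0.12200: bracket 0.08991–0.12816 → index 101–150; slope 49/0.03825, offset 0.03209.
AQI = 101 + 49/0.03825·0.03209 ≈ 142.11 ⇒ 142.
Site J: 0.08869 lies in 0.06842–0.08990, so I_lo=76, I_hi=100, C_lo=0.06842, C_hi=0.08990.
(100−76)/(0.08990−0.06842) × (0.08869−0.06842) + 76 = 24/0.02148 × 0.02027 + 76 ≈ 98.65 → 99.
AQIs: Site L=162, Site A=85, Site C=190, Site G=142, Site J=99. Sum = 162 + 85 + 190 + 142 + 99 = 678.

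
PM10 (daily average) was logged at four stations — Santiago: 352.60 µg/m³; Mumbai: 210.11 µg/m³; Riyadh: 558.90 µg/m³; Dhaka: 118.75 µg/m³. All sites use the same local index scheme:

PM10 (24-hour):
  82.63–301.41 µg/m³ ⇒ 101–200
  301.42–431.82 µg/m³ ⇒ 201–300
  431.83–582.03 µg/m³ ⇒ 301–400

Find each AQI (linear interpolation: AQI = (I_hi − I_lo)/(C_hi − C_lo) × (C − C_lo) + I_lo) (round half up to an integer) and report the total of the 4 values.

Santiago 352.60: bracket 301.42–431.82 → index 201–300; slope 99/130.40, offset 51.18.
AQI = 201 + 99/130.40·51.18 ≈ 239.86 ⇒ 240.
Mumbai: 210.11 ∈ [82.63, 301.41] ↔ index [101, 200].
101 + (210.11−82.63)·(200−101)/(301.41−82.63) = 101 + 127.48·99/218.78 ≈ 158.69, so AQI = 159.
Riyadh: row 431.83–582.03 (AQI 301–400). (400−301)·(558.90−431.83)/(582.03−431.83) + 301 = 99·127.07/150.20 + 301 ≈ 384.75 → 385.
Dhaka: 118.75 lies in 82.63–301.41, so I_lo=101, I_hi=200, C_lo=82.63, C_hi=301.41.
(200−101)/(301.41−82.63) × (118.75−82.63) + 101 = 99/218.78 × 36.12 + 101 ≈ 117.34 → 117.
AQIs: Santiago=240, Mumbai=159, Riyadh=385, Dhaka=117. Sum = 240 + 159 + 385 + 117 = 901.

901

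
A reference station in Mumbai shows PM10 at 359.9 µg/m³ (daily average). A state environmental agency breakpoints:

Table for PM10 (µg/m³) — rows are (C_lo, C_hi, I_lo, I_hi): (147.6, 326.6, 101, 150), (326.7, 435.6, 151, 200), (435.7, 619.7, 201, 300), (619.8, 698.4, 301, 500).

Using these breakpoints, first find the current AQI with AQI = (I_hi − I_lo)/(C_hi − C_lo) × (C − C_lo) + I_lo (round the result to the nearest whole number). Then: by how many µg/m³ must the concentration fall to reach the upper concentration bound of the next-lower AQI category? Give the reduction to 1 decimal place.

PM10: row 326.7–435.6 (AQI 151–200). (200−151)·(359.9−326.7)/(435.6−326.7) + 151 = 49·33.2/108.9 + 151 ≈ 165.94 → 166.
Current AQI 166 is in the Unhealthy range (151–200). The next-lower category tops out at AQI 150, whose upper concentration bound is 326.6 µg/m³.
Reduction needed = 359.9 − 326.6 = 33.3 µg/m³.

33.3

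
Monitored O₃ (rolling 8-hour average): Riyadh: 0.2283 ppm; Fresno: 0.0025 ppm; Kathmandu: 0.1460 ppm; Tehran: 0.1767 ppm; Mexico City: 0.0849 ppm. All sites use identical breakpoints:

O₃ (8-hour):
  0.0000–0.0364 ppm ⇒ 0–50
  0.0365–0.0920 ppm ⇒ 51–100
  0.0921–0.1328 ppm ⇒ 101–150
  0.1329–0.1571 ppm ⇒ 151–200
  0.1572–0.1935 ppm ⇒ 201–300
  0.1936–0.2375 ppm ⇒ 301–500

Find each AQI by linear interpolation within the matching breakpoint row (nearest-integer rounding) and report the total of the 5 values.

987

Riyadh: 0.2283 lies in 0.1936–0.2375, so I_lo=301, I_hi=500, C_lo=0.1936, C_hi=0.2375.
(500−301)/(0.2375−0.1936) × (0.2283−0.1936) + 301 = 199/0.0439 × 0.0347 + 301 ≈ 458.30 → 458.
Fresno: 0.0025 ∈ [0.0000, 0.0364] ↔ index [0, 50].
0 + (0.0025−0.0000)·(50−0)/(0.0364−0.0000) = 0 + 0.0025·50/0.0364 ≈ 3.43, so AQI = 3.
Kathmandu: row 0.1329–0.1571 (AQI 151–200). (200−151)·(0.1460−0.1329)/(0.1571−0.1329) + 151 = 49·0.0131/0.0242 + 151 ≈ 177.52 → 178.
Tehran: row 0.1572–0.1935 (AQI 201–300). (300−201)·(0.1767−0.1572)/(0.1935−0.1572) + 201 = 99·0.0195/0.0363 + 201 ≈ 254.18 → 254.
Mexico City: 0.0849 ∈ [0.0365, 0.0920] ↔ index [51, 100].
51 + (0.0849−0.0365)·(100−51)/(0.0920−0.0365) = 51 + 0.0484·49/0.0555 ≈ 93.73, so AQI = 94.
AQIs: Riyadh=458, Fresno=3, Kathmandu=178, Tehran=254, Mexico City=94. Sum = 458 + 3 + 178 + 254 + 94 = 987.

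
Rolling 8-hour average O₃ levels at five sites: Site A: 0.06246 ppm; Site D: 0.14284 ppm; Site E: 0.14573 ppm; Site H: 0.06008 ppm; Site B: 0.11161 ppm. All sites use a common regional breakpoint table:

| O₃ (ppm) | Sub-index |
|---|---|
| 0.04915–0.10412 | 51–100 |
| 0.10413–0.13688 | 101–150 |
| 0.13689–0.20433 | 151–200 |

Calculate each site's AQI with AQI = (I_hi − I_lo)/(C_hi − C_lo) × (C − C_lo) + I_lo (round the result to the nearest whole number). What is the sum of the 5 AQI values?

548

Site A: row 0.04915–0.10412 (AQI 51–100). (100−51)·(0.06246−0.04915)/(0.10412−0.04915) + 51 = 49·0.01331/0.05497 + 51 ≈ 62.86 → 63.
Site D: 0.14284 lies in 0.13689–0.20433, so I_lo=151, I_hi=200, C_lo=0.13689, C_hi=0.20433.
(200−151)/(0.20433−0.13689) × (0.14284−0.13689) + 151 = 49/0.06744 × 0.00595 + 151 ≈ 155.32 → 155.
Site E: row 0.13689–0.20433 (AQI 151–200). (200−151)·(0.14573−0.13689)/(0.20433−0.13689) + 151 = 49·0.00884/0.06744 + 151 ≈ 157.42 → 157.
Site H: 0.06008 lies in 0.04915–0.10412, so I_lo=51, I_hi=100, C_lo=0.04915, C_hi=0.10412.
(100−51)/(0.10412−0.04915) × (0.06008−0.04915) + 51 = 49/0.05497 × 0.01093 + 51 ≈ 60.74 → 61.
Site B: row 0.10413–0.13688 (AQI 101–150). (150−101)·(0.11161−0.10413)/(0.13688−0.10413) + 101 = 49·0.00748/0.03275 + 101 ≈ 112.19 → 112.
AQIs: Site A=63, Site D=155, Site E=157, Site H=61, Site B=112. Sum = 63 + 155 + 157 + 61 + 112 = 548.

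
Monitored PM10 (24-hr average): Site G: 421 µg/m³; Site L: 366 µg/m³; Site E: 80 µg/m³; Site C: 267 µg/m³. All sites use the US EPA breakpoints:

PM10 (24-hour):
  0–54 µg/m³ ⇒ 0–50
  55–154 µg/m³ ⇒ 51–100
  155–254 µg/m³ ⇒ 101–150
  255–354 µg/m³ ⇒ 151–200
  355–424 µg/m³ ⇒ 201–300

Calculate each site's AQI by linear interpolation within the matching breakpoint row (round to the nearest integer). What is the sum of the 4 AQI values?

Site G: 421 lies in 355–424, so I_lo=201, I_hi=300, C_lo=355, C_hi=424.
(300−201)/(424−355) × (421−355) + 201 = 99/69 × 66 + 201 ≈ 295.70 → 296.
Site L: row 355–424 (AQI 201–300). (300−201)·(366−355)/(424−355) + 201 = 99·11/69 + 201 ≈ 216.78 → 217.
Site E: row 55–154 (AQI 51–100). (100−51)·(80−55)/(154−55) + 51 = 49·25/99 + 51 ≈ 63.37 → 63.
Site C: 267 lies in 255–354, so I_lo=151, I_hi=200, C_lo=255, C_hi=354.
(200−151)/(354−255) × (267−255) + 151 = 49/99 × 12 + 151 ≈ 156.94 → 157.
AQIs: Site G=296, Site L=217, Site E=63, Site C=157. Sum = 296 + 217 + 63 + 157 = 733.

733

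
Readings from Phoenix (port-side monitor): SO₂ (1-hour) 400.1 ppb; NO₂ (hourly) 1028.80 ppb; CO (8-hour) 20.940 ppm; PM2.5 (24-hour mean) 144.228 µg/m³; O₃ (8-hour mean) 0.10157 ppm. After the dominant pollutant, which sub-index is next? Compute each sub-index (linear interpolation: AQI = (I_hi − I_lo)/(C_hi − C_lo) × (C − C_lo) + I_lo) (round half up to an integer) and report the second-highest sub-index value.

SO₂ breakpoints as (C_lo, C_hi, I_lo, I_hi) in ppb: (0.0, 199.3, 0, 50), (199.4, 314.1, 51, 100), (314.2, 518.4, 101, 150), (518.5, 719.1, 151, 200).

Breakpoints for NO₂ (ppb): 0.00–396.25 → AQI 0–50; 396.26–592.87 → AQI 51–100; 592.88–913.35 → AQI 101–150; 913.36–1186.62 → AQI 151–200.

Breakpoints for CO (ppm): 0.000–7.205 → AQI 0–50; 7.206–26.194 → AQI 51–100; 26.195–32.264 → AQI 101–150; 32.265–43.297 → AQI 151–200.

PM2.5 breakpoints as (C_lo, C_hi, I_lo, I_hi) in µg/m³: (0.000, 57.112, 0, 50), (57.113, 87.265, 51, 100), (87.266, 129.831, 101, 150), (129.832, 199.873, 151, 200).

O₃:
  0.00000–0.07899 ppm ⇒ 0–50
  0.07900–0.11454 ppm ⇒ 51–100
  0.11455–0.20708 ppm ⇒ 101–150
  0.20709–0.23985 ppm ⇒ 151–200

SO₂: row 314.2–518.4 (AQI 101–150). (150−101)·(400.1−314.2)/(518.4−314.2) + 101 = 49·85.9/204.2 + 101 ≈ 121.61 → 122.
NO₂: 1028.80 ∈ [913.36, 1186.62] ↔ index [151, 200].
151 + (1028.80−913.36)·(200−151)/(1186.62−913.36) = 151 + 115.44·49/273.26 ≈ 171.70, so AQI = 172.
CO 20.940: bracket 7.206–26.194 → index 51–100; slope 49/18.988, offset 13.734.
AQI = 51 + 49/18.988·13.734 ≈ 86.44 ⇒ 86.
PM2.5 144.228: bracket 129.832–199.873 → index 151–200; slope 49/70.041, offset 14.396.
AQI = 151 + 49/70.041·14.396 ≈ 161.07 ⇒ 161.
O₃: row 0.07900–0.11454 (AQI 51–100). (100−51)·(0.10157−0.07900)/(0.11454−0.07900) + 51 = 49·0.02257/0.03554 + 51 ≈ 82.12 → 82.
Sub-indices: SO₂→122, NO₂→172, CO→86, PM2.5→161, O₃→82. Ranked high→low: 172, 161, 122, 86, 82. Second-highest sub-index = 161.

161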